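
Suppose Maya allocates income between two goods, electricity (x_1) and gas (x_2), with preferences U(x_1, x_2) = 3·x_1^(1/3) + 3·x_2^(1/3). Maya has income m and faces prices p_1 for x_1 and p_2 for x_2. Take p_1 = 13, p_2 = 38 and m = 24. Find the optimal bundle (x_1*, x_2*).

From the CES first-order condition, (x_2/x_1)^(2/3) = p_1/p_2.
Hence x_2/x_1 = (p_1/p_2)^(1/(2/3)), i.e. raised to the 1.5 power.
With the ratio pinned down, the budget gives x_1* = m/(p_1 + p_2·(x_2/x_1)) and x_2* = (x_2/x_1)·x_1*.
Numerically x_2/x_1 = 0.200097, so x_1* = 24/(13 + 38·0.200097) = 1.1648 and x_2* = 0.200097·1.1648 = 0.2331.

x_1* = 1.1648, x_2* = 0.2331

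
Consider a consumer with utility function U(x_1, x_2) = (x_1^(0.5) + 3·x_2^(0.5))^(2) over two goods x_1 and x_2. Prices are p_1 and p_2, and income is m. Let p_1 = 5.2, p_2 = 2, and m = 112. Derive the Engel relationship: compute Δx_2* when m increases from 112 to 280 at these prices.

Δx_2* = 80.5574

From the CES first-order condition, (1/3)·(x_2/x_1)^(0.5) = p_1/p_2.
Hence x_2/x_1 = (3·p_1/p_2)^(1/(0.5)), i.e. raised to the 2 power.
Substitute x_2 = (x_2/x_1)·x_1 into the budget: x_1* = m/(p_1 + p_2·(x_2/x_1)).
Numerically x_2/x_1 = 60.84, so x_1* = 112/(5.2 + 2·60.84) = 0.8827 and x_2* = 60.84·0.8827 = 53.7049.
At m' = 280: x_2* = 134.2623. Change: 134.2623 − 53.7049 = 80.5574.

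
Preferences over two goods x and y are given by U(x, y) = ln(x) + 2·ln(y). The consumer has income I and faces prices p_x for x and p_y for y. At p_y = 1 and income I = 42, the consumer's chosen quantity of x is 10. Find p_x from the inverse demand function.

p_x = 1.4

The MRS is (1/2)·y/x. Set MRS = p_x/p_y.
Rearranging, p_y·y = 2·p_x·x. Substituting into the budget gives p_x·x·(1 + 2) = I.
Demand: x*(p_x,p_y,I) = 1/3·I/p_x and y* = 2/3·I/p_y.
Set x* = 10 in the demand function and solve for p_x: p_x = 1.4.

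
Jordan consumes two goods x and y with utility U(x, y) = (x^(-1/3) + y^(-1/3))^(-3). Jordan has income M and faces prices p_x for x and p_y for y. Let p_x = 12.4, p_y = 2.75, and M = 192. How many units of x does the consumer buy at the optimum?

x* = 9.1825

From the CES first-order condition, (y/x)^(4/3) = p_x/p_y.
Solve for the ratio: y/x = [p_x/p_y]^(0.75).
With the ratio pinned down, the budget gives x* = M/(p_x + p_y·(y/x)) and y* = (y/x)·x*.
Numerically y/x = 3.094331, so x* = 192/(12.4 + 2.75·3.094331) = 9.1825.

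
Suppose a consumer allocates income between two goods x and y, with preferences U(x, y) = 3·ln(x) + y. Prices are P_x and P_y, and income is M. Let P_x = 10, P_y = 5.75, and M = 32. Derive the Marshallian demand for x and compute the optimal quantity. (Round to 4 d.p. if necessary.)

x* = 1.725

Set MRS = P_x/P_y: (3/x)/1 = P_x/P_y.
So x*(P_x,P_y) = 3·P_y/P_x, independent of income; and y* = (M − 3·P_y)/P_y.
At the given prices: x* = 3·5.75/10 = 1.725.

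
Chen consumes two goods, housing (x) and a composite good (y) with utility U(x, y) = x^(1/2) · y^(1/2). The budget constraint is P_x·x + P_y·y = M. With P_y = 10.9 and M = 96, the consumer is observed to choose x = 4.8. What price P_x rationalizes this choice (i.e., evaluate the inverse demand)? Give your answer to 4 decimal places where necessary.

Tangency: MRS = y/x = P_x/P_y.
Rearranging, P_y·y = P_x·x. Substituting into the budget gives P_x·x·(1 + 1) = M.
Demand: x*(P_x,P_y,M) = 0.5·M/P_x and y* = 0.5·M/P_y.
Set x* = 4.8 in the demand function and solve for P_x: P_x = 10.

P_x = 10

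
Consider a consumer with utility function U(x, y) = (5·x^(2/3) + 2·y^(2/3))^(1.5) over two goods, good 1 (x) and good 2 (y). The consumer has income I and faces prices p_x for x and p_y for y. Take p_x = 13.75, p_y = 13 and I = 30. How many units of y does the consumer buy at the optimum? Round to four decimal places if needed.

y* = 0.1542

From the CES first-order condition, (5/2)·(y/x)^(1/3) = p_x/p_y.
Solve for the ratio: y/x = [(2/5)·p_x/p_y]^(3).
With the ratio pinned down, the budget gives x* = I/(p_x + p_y·(y/x)) and y* = (y/x)·x*.
Numerically y/x = 0.075728, so x* = 30/(13.75 + 13·0.075728) = 2.036 and y* = 0.075728·2.036 = 0.1542.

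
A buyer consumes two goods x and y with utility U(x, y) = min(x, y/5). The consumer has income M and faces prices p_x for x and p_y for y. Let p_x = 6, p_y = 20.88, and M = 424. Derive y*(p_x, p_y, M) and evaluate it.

y* = 19.2029

Here 6 + 5·20.88 = 110.4, giving y* = 19.2029.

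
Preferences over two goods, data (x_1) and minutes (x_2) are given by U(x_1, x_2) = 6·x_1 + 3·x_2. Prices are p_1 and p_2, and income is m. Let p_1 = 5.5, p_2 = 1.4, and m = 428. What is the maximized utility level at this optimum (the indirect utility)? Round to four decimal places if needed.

V = 917.1429

Numerically: x_1* = 0, x_2* = 305.7143.
Utility at the optimum: U(0, 305.7143) = 917.1429.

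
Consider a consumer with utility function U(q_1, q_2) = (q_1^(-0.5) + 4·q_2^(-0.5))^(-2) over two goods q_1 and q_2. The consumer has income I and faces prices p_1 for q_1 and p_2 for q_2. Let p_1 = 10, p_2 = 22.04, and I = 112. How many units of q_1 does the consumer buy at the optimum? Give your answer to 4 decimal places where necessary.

q_1* = 2.6173

From the CES first-order condition, (1/4)·(q_2/q_1)^(1.5) = p_1/p_2.
Solve for the ratio: q_2/q_1 = [4·p_1/p_2]^(2/3).
With the ratio pinned down, the budget gives q_1* = I/(p_1 + p_2·(q_2/q_1)) and q_2* = (q_2/q_1)·q_1*.
Numerically q_2/q_1 = 1.487872, so q_1* = 112/(10 + 22.04·1.487872) = 2.6173.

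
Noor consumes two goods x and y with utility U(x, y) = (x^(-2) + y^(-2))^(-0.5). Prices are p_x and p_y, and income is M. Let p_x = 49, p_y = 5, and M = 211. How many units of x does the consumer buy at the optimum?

x* = 3.5343

MRS = MU_x/MU_y = (y/x)^(3). Set equal to p_x/p_y.
Solve for the ratio: y/x = [p_x/p_y]^(1/3).
With the ratio pinned down, the budget gives x* = M/(p_x + p_y·(y/x)) and y* = (y/x)·x*.
Numerically y/x = 2.139975, so x* = 211/(49 + 5·2.139975) = 3.5343.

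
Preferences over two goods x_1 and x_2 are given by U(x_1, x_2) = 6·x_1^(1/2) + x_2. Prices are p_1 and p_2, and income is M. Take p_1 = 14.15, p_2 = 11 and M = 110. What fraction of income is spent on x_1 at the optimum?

Set MRS = p_1/p_2: 3·x_1^(−1/2) = p_1/p_2.
Thus x_1* = (3·p_2/p_1)² — independent of M — with the rest of income spent on x_2.
Plugging in: x_1* = (3·11/14.15)² = 5.4389, x_2* = 3.0035.
Expenditure on x_1: 14.15·5.4389 = 76.9611; share = 0.6996.

share on x_1 = 0.6996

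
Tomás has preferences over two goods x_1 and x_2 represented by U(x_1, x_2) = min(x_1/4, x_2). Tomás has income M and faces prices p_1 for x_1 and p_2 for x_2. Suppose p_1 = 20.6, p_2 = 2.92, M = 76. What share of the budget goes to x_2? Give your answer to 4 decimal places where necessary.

Leontief preferences: the optimum is at the kink where x_1/4 = x_2/1, i.e. x_2 = (1/4)·x_1.
Budget: p_1·x_1 + p_2·(1/4)·x_1 = M, so (4·p_1 + p_2)·x_1 = 4·M.
Demand: x_1*(p_1,p_2,M) = 4·M/(4·p_1 + p_2), x_2* = M/(4·p_1 + p_2).
Here 4·20.6 + 2.92 = 85.32, giving x_1* = 3.5631 and x_2* = 0.8908.
Expenditure on x_2: 2.92·0.8908 = 2.601; share = 0.0342.

share on x_2 = 0.0342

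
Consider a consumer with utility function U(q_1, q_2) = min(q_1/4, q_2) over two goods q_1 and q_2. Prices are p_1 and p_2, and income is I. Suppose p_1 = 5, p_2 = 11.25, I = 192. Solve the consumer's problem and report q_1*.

Leontief preferences: the optimum is at the kink where q_1/4 = q_2/1, i.e. q_2 = (1/4)·q_1.
Budget: p_1·q_1 + p_2·(1/4)·q_1 = I, so (4·p_1 + p_2)·q_1 = 4·I.
Demand: q_1*(p_1,p_2,I) = 4·I/(4·p_1 + p_2), q_2* = I/(4·p_1 + p_2).
Here 4·5 + 11.25 = 31.25, giving q_1* = 24.576.

q_1* = 24.576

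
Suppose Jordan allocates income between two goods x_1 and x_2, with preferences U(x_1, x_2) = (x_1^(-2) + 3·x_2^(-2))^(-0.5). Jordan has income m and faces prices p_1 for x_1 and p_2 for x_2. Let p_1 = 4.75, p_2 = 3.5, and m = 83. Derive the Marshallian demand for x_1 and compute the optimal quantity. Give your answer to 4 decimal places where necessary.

With the ratio pinned down, the budget gives x_1* = m/(p_1 + p_2·(x_2/x_1)) and x_2* = (x_2/x_1)·x_1*.
Numerically x_2/x_1 = 1.596794, so x_1* = 83/(4.75 + 3.5·1.596794) = 8.028.

x_1* = 8.028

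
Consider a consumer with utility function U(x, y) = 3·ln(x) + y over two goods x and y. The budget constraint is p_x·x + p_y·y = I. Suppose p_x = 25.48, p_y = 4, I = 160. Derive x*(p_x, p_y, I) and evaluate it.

MU_x = 3/x, MU_y = 1. Tangency: 3/x = p_x/p_y.
So x*(p_x,p_y) = 3·p_y/p_x, independent of income; and y* = (I − 3·p_y)/p_y.
At the given prices: x* = 3·4/25.48 = 0.471.

x* = 0.471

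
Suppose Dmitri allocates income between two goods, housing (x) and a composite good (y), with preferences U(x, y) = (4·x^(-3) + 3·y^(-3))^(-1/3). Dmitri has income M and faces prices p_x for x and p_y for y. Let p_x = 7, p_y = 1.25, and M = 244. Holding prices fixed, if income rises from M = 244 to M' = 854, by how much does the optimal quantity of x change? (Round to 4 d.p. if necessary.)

Δx* = 69.4013

From the CES first-order condition, (4/3)·(y/x)^(4) = p_x/p_y.
Hence y/x = ((3/4)·p_x/p_y)^(1/(4)), i.e. raised to the 0.25 power.
Substitute y = (y/x)·x into the budget: x* = M/(p_x + p_y·(y/x)).
Numerically y/x = 1.431569, so x* = 244/(7 + 1.25·1.431569) = 27.7605.
At M' = 854: x* = 97.1618. Change: 97.1618 − 27.7605 = 69.4013.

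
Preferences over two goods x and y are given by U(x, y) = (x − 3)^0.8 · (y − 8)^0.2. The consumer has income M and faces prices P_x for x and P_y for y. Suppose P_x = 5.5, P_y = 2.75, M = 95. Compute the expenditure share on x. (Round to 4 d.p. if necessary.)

share on x = 0.6495

Substituting into the budget: x* = 3 + 0.8·(M − 3·P_x − 8·P_y)/P_x, and y* = 8 + 0.2·(…)/P_y.
Discretionary income = 95 − 3·5.5 − 8·2.75 = 56.5; x* = 3 + 0.8·56.5/5.5 = 11.2182; y* = 8 + 0.2·56.5/2.75 = 12.1091.
Expenditure on x: 5.5·11.2182 = 61.7; share = 0.6495.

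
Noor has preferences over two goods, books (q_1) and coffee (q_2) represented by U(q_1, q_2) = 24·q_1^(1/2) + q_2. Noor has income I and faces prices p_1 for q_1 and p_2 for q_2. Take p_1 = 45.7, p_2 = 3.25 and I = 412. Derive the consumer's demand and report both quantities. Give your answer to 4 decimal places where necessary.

q_1* = 0.7283, q_2* = 116.5285

Utility is quasi-linear in q_2; the FOC for q_1 is 12/√q_1 = p_1/p_2.
Solve: √q_1 = 12·p_2/p_1, so q_1*(p_1,p_2) = (12·p_2/p_1)², and q_2* = (I − p_1·q_1*)/p_2.
Plugging in: q_1* = (12·3.25/45.7)² = 0.7283, q_2* = 116.5285.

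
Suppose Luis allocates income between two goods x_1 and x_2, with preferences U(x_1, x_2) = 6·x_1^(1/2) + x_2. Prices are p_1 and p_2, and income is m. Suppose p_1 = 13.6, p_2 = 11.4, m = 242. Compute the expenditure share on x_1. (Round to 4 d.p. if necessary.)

share on x_1 = 0.3554

Utility is quasi-linear in x_2; the FOC for x_1 is 3/√x_1 = p_1/p_2.
Thus x_1* = (3·p_2/p_1)² — independent of m — with the rest of income spent on x_2.
Plugging in: x_1* = (3·11.4/13.6)² = 6.3237, x_2* = 13.684.
Expenditure on x_1: 13.6·6.3237 = 86.0029; share = 0.3554.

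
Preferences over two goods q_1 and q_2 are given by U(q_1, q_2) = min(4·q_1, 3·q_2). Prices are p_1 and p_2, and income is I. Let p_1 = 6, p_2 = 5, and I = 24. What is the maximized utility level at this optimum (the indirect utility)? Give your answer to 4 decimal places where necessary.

V = 7.5789

Demand: q_1*(p_1,p_2,I) = 3·I/(3·p_1 + 4·p_2), q_2* = 4·I/(3·p_1 + 4·p_2).
Here 3·6 + 4·5 = 38, giving q_1* = 1.8947 and q_2* = 2.5263.
Utility at the optimum: U(1.8947, 2.5263) = 7.5789.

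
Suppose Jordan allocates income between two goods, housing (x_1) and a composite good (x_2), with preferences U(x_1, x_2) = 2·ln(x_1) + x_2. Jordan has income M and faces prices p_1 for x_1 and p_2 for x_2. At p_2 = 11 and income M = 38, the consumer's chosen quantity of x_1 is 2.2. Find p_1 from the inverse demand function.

p_1 = 10

Set MRS = p_1/p_2: (2/x_1)/1 = p_1/p_2.
So x_1*(p_1,p_2) = 2·p_2/p_1, independent of income; and x_2* = (M − 2·p_2)/p_2.
Set x_1* = 2.2 in the demand function and solve for p_1: p_1 = 10.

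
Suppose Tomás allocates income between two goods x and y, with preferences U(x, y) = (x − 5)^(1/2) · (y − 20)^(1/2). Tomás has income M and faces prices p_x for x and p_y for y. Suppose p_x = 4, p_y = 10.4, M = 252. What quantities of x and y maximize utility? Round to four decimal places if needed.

This is Cobb-Douglas in (x−5, y−20): tangency gives 0.5·p_y·(y−20) = 0.5·p_x·(x−5).
After buying the subsistence bundle (5, 20), a share 0.5 of the remaining income goes to x: x* = 5 + 0.5·(M − 5p_x − 20p_y)/p_x.
Discretionary income = 252 − 5·4 − 20·10.4 = 24; x* = 5 + 0.5·24/4 = 8; y* = 20 + 0.5·24/10.4 = 21.1538.

x* = 8, y* = 21.1538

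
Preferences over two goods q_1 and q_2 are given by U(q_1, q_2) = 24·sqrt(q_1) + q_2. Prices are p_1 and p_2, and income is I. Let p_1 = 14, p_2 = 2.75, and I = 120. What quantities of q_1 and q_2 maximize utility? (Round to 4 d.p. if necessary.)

Set MRS = p_1/p_2: 12·q_1^(−1/2) = p_1/p_2.
Solve: √q_1 = 12·p_2/p_1, so q_1*(p_1,p_2) = (12·p_2/p_1)², and q_2* = (I − p_1·q_1*)/p_2.
Plugging in: q_1* = (12·2.75/14)² = 5.5561, q_2* = 15.3506.

q_1* = 5.5561, q_2* = 15.3506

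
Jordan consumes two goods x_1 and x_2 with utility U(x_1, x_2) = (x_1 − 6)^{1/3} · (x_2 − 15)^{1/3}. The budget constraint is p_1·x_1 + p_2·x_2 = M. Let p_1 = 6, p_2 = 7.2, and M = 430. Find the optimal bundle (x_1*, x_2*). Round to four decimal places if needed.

x_1* = 29.8333, x_2* = 34.8611

Let x_1' = x_1−6, x_2' = x_2−15. MRS = x_2'/x_1' = p_1/p_2.
Substituting into the budget: x_1* = 6 + 0.5·(M − 6·p_1 − 15·p_2)/p_1, and x_2* = 15 + 0.5·(…)/p_2.
Discretionary income = 430 − 6·6 − 15·7.2 = 286; x_1* = 6 + 0.5·286/6 = 29.8333; x_2* = 15 + 0.5·286/7.2 = 34.8611.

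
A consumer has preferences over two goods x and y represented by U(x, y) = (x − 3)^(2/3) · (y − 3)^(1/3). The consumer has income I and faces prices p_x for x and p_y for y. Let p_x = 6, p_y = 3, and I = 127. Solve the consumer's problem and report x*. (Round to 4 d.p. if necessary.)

x* = 14.1111

Let x' = x−3, y' = y−3. MRS = 2·y'/x' = p_x/p_y.
Substituting into the budget: x* = 3 + 2/3·(I − 3·p_x − 3·p_y)/p_x, and y* = 3 + 1/3·(…)/p_y.
Discretionary income = 127 − 3·6 − 3·3 = 100; x* = 3 + 2/3·100/6 = 14.1111.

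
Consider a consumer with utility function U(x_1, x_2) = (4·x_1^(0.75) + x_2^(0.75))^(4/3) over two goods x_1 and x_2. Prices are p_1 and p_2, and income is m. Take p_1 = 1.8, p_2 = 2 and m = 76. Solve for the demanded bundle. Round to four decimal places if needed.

x_1* = 42.1023, x_2* = 0.1079

From the CES first-order condition, 4·(x_2/x_1)^(0.25) = p_1/p_2.
Hence x_2/x_1 = ((1/4)·p_1/p_2)^(1/(0.25)), i.e. raised to the 4 power.
Substitute x_2 = (x_2/x_1)·x_1 into the budget: x_1* = m/(p_1 + p_2·(x_2/x_1)).
Numerically x_2/x_1 = 0.002563, so x_1* = 76/(1.8 + 2·0.002563) = 42.1023 and x_2* = 0.002563·42.1023 = 0.1079.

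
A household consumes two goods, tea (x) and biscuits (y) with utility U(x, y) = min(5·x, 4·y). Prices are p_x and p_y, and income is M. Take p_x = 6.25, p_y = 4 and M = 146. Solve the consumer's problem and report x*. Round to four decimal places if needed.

x* = 12.9778

Leontief preferences: the optimum is at the kink where x/4 = y/5, i.e. y = (5/4)·x.
Budget: p_x·x + p_y·(5/4)·x = M, so (4·p_x + 5·p_y)·x = 4·M.
Demand: x*(p_x,p_y,M) = 4·M/(4·p_x + 5·p_y), y* = 5·M/(4·p_x + 5·p_y).
Here 4·6.25 + 5·4 = 45, giving x* = 12.9778.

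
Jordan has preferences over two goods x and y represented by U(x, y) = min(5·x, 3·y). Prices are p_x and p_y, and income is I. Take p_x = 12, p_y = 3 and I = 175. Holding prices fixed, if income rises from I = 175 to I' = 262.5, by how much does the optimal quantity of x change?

Leontief preferences: the optimum is at the kink where x/3 = y/5, i.e. y = (5/3)·x.
Budget: p_x·x + p_y·(5/3)·x = I, so (3·p_x + 5·p_y)·x = 3·I.
Demand: x*(p_x,p_y,I) = 3·I/(3·p_x + 5·p_y), y* = 5·I/(3·p_x + 5·p_y).
Here 3·12 + 5·3 = 51, giving x* = 10.2941.
At I' = 262.5: x* = 15.4412. Change: 15.4412 − 10.2941 = 5.1471.

Δx* = 5.1471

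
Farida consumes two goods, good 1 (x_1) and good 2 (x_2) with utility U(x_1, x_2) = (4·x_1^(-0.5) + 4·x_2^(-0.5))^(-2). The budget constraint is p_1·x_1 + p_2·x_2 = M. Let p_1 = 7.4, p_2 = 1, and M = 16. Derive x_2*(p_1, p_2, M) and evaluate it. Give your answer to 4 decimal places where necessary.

From the CES first-order condition, (x_2/x_1)^(1.5) = p_1/p_2.
Hence x_2/x_1 = (p_1/p_2)^(1/(1.5)), i.e. raised to the 2/3 power.
With the ratio pinned down, the budget gives x_1* = M/(p_1 + p_2·(x_2/x_1)) and x_2* = (x_2/x_1)·x_1*.
Numerically x_2/x_1 = 3.797413, so x_1* = 16/(7.4 + 1·3.797413) = 1.4289 and x_2* = 3.797413·1.4289 = 5.4261.

x_2* = 5.4261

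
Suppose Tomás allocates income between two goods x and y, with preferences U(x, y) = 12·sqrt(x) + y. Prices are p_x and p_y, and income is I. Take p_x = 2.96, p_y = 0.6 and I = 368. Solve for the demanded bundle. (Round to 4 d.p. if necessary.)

Set MRS = p_x/p_y: 6·x^(−1/2) = p_x/p_y.
Solve: √x = 6·p_y/p_x, so x*(p_x,p_y) = (6·p_y/p_x)², and y* = (I − p_x·x*)/p_y.
Plugging in: x* = (6·0.6/2.96)² = 1.4792, y* = 606.036.

x* = 1.4792, y* = 606.036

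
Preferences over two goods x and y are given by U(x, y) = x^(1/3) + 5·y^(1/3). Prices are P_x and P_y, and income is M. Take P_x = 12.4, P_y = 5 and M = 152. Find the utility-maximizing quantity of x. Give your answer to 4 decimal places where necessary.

MU_x ∝ x^(-2/3), MU_y ∝ 5·y^(-2/3), so MRS = (1/5)·(y/x)^(2/3) = P_x/P_y.
Solve for the ratio: y/x = [5·P_x/P_y]^(1.5).
With the ratio pinned down, the budget gives x* = M/(P_x + P_y·(y/x)) and y* = (y/x)·x*.
Numerically y/x = 43.664906, so x* = 152/(12.4 + 5·43.664906) = 0.6588.

x* = 0.6588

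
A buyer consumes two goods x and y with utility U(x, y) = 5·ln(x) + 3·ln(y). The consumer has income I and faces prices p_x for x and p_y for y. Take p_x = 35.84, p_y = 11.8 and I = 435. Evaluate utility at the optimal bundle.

MU_x/MU_y = (5·y)/(3·x); tangency sets this equal to p_x/p_y.
Rearranging, p_y·y = (3/5)·p_x·x. Substituting into the budget gives p_x·x·(1 + (3/5)) = I.
Demand: x*(p_x,p_y,I) = 0.625·I/p_x and y* = 0.375·I/p_y.
At p_x=35.84, p_y=11.8, I=435: x* = 0.625·435/35.84 = 7.5858, y* = 13.8242.
Utility at the optimum: U(7.5858, 13.8242) = 18.0106.

V = 18.0106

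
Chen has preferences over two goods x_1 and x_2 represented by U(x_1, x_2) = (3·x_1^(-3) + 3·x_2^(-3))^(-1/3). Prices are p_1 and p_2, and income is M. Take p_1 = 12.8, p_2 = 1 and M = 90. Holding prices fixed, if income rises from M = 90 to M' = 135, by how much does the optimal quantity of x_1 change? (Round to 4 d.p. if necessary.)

Δx_1* = 3.063

Substitute x_2 = (x_2/x_1)·x_1 into the budget: x_1* = M/(p_1 + p_2·(x_2/x_1)).
Numerically x_2/x_1 = 1.891483, so x_1* = 90/(12.8 + 1·1.891483) = 6.126.
At M' = 135: x_1* = 9.189. Change: 9.189 − 6.126 = 3.063.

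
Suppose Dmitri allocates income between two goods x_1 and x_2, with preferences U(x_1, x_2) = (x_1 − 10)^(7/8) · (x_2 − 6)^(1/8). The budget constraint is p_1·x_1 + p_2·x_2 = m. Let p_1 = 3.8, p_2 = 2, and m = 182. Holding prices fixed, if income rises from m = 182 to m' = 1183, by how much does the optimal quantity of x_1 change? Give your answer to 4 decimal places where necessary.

Δx_1* = 230.4934

Let x_1' = x_1−10, x_2' = x_2−6. MRS = 7·x_2'/x_1' = p_1/p_2.
Substituting into the budget: x_1* = 10 + 0.875·(m − 10·p_1 − 6·p_2)/p_1, and x_2* = 6 + 0.125·(…)/p_2.
Discretionary income = 182 − 10·3.8 − 6·2 = 132; x_1* = 10 + 0.875·132/3.8 = 40.3947.
At m' = 1183: x_1* = 270.8882. Change: 270.8882 − 40.3947 = 230.4934.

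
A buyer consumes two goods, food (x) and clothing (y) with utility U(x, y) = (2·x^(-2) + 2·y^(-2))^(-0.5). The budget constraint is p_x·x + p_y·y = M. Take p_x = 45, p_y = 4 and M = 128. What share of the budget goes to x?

share on x = 0.8339

MRS = MU_x/MU_y = (y/x)^(3). Set equal to p_x/p_y.
Hence y/x = (p_x/p_y)^(1/(3)), i.e. raised to the 1/3 power.
Substitute y = (y/x)·x into the budget: x* = M/(p_x + p_y·(y/x)).
Numerically y/x = 2.240702, so x* = 128/(45 + 4·2.240702) = 2.372 and y* = 2.240702·2.372 = 5.315.
Expenditure on x: 45·2.372 = 106.7402; share = 0.8339.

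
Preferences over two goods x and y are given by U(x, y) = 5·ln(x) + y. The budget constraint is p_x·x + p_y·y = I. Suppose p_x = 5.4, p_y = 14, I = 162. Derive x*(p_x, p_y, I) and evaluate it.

At the given prices: x* = 5·14/5.4 = 12.963.

x* = 12.963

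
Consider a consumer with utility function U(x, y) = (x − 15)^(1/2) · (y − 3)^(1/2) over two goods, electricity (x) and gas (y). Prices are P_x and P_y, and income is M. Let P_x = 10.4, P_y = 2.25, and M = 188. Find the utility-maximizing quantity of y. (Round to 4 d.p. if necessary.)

This is Cobb-Douglas in (x−15, y−3): tangency gives 0.5·P_y·(y−3) = 0.5·P_x·(x−15).
After buying the subsistence bundle (15, 3), a share 0.5 of the remaining income goes to x: x* = 15 + 0.5·(M − 15P_x − 3P_y)/P_x.
Discretionary income = 188 − 15·10.4 − 3·2.25 = 25.25; y* = 3 + 0.5·25.25/2.25 = 8.6111.

y* = 8.6111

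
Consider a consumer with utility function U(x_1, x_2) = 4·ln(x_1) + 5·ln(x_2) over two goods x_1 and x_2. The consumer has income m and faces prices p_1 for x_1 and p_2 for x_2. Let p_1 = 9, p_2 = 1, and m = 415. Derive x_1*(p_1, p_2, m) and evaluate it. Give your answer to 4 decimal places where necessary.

x_1* = 20.4938

Tangency: MRS = (4/5)·x_2/x_1 = p_1/p_2.
So 4·p_2·x_2 = 5·p_1·x_1; combined with the budget, a share 4/9 of income goes to x_1.
Demand: x_1*(p_1,p_2,m) = 4/9·m/p_1 and x_2* = 5/9·m/p_2.
At p_1=9, p_2=1, m=415: x_1* = 4/9·415/9 = 20.4938.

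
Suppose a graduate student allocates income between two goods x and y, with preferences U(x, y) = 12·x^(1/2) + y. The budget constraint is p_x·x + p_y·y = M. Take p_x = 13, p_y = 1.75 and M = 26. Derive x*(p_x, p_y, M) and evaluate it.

x* = 0.6524

Utility is quasi-linear in y; the FOC for x is 6/√x = p_x/p_y.
Thus x* = (6·p_y/p_x)² — independent of M — with the rest of income spent on y.
Plugging in: x* = (6·1.75/13)² = 0.6524.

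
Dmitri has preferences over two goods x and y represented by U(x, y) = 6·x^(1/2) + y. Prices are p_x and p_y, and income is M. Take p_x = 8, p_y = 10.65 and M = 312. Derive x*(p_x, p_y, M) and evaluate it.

x* = 15.95

Thus x* = (3·p_y/p_x)² — independent of M — with the rest of income spent on y.
Plugging in: x* = (3·10.65/8)² = 15.95.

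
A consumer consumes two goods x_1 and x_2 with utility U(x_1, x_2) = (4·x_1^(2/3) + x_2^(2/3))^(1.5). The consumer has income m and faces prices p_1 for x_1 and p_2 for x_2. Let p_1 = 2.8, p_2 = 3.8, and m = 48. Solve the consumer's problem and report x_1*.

x_1* = 16.9987

MRS = MU_x_1/MU_x_2 = 4·(x_2/x_1)^(1/3). Set equal to p_1/p_2.
Hence x_2/x_1 = ((1/4)·p_1/p_2)^(1/(1/3)), i.e. raised to the 3 power.
With the ratio pinned down, the budget gives x_1* = m/(p_1 + p_2·(x_2/x_1)) and x_2* = (x_2/x_1)·x_1*.
Numerically x_2/x_1 = 0.006251, so x_1* = 48/(2.8 + 3.8·0.006251) = 16.9987.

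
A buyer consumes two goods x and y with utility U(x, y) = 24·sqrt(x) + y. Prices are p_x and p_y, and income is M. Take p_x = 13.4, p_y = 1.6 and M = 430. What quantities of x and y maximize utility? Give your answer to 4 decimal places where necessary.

x* = 2.053, y* = 251.556

Set MRS = p_x/p_y: 12·x^(−1/2) = p_x/p_y.
Thus x* = (12·p_y/p_x)² — independent of M — with the rest of income spent on y.
Plugging in: x* = (12·1.6/13.4)² = 2.053, y* = 251.556.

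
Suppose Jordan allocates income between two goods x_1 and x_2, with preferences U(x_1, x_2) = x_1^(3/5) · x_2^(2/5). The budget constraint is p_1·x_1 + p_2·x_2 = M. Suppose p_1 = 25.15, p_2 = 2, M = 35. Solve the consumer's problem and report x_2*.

Tangency: MRS = (3/2)·x_2/x_1 = p_1/p_2.
Rearranging, p_2·x_2 = (2/3)·p_1·x_1. Substituting into the budget gives p_1·x_1·(1 + (2/3)) = M.
Demand: x_1*(p_1,p_2,M) = 0.6·M/p_1 and x_2* = 0.4·M/p_2.
At p_1=25.15, p_2=2, M=35: x_2* = 0.4·35/2 = 7.

x_2* = 7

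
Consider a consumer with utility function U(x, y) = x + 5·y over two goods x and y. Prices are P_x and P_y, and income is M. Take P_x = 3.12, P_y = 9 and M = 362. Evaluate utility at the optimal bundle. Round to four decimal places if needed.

V = 201.1111

y gives more utility per dollar, so spend all income on y: y* = M/P_y, x* = 0.
Numerically: x* = 0, y* = 40.2222.
Utility at the optimum: U(0, 40.2222) = 201.1111.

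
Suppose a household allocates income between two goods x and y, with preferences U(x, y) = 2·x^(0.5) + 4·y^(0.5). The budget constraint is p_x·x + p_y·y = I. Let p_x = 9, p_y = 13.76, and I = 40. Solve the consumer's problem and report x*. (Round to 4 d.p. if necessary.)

x* = 1.229

MU_x ∝ 2·x^(-0.5), MU_y ∝ 4·y^(-0.5), so MRS = (1/2)·(y/x)^(0.5) = p_x/p_y.
Hence y/x = (2·p_x/p_y)^(1/(0.5)), i.e. raised to the 2 power.
Substitute y = (y/x)·x into the budget: x* = I/(p_x + p_y·(y/x)).
Numerically y/x = 1.711229, so x* = 40/(9 + 13.76·1.711229) = 1.229.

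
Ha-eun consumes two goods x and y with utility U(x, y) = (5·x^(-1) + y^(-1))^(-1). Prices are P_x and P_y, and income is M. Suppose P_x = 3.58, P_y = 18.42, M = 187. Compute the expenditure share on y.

share on y = 0.5036

MRS = MU_x/MU_y = 5·(y/x)^(2). Set equal to P_x/P_y.
Hence y/x = ((1/5)·P_x/P_y)^(1/(2)), i.e. raised to the 0.5 power.
Substitute y = (y/x)·x into the budget: x* = M/(P_x + P_y·(y/x)).
Numerically y/x = 0.197157, so x* = 187/(3.58 + 18.42·0.197157) = 25.9303 and y* = 0.197157·25.9303 = 5.1123.
Expenditure on y: 18.42·5.1123 = 94.1694; share = 0.5036.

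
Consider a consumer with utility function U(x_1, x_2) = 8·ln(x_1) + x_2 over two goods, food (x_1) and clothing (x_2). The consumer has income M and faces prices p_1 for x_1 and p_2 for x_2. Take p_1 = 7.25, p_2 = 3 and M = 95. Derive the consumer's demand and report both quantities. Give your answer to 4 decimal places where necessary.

x_1* = 3.3103, x_2* = 23.6667

MU_x_1 = 8/x_1, MU_x_2 = 1. Tangency: 8/x_1 = p_1/p_2.
So x_1*(p_1,p_2) = 8·p_2/p_1, independent of income; and x_2* = (M − 8·p_2)/p_2.
At the given prices: x_1* = 8·3/7.25 = 3.3103, and x_2* = 23.6667.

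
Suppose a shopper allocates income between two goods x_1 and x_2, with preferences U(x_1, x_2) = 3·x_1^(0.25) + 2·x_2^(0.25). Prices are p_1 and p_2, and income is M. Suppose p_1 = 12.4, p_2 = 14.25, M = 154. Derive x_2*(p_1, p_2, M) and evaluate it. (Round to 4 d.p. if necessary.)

MRS = MU_x_1/MU_x_2 = (3/2)·(x_2/x_1)^(0.75). Set equal to p_1/p_2.
Hence x_2/x_1 = ((2/3)·p_1/p_2)^(1/(0.75)), i.e. raised to the 4/3 power.
With the ratio pinned down, the budget gives x_1* = M/(p_1 + p_2·(x_2/x_1)) and x_2* = (x_2/x_1)·x_1*.
Numerically x_2/x_1 = 0.483824, so x_1* = 154/(12.4 + 14.25·0.483824) = 7.9816 and x_2* = 0.483824·7.9816 = 3.8617.

x_2* = 3.8617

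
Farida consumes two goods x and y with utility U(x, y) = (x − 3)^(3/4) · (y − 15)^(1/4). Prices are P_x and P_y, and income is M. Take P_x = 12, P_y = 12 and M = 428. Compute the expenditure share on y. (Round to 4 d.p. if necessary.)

MRS = 3·(y−15)/(x−3). Tangency with P_x/P_y gives y−15 = (1/3)·(P_x/P_y)·(x−3).
After buying the subsistence bundle (3, 15), a share 0.75 of the remaining income goes to x: x* = 3 + 0.75·(M − 3P_x − 15P_y)/P_x.
Discretionary income = 428 − 3·12 − 15·12 = 212; x* = 3 + 0.75·212/12 = 16.25; y* = 15 + 0.25·212/12 = 19.4167.
Expenditure on y: 12·19.4167 = 233; share = 0.5444.

share on y = 0.5444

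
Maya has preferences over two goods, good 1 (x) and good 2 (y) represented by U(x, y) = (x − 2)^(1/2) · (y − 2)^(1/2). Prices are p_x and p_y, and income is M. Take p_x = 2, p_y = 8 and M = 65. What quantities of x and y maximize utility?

x* = 13.25, y* = 4.8125

Let x' = x−2, y' = y−2. MRS = y'/x' = p_x/p_y.
Substituting into the budget: x* = 2 + 0.5·(M − 2·p_x − 2·p_y)/p_x, and y* = 2 + 0.5·(…)/p_y.
Discretionary income = 65 − 2·2 − 2·8 = 45; x* = 2 + 0.5·45/2 = 13.25; y* = 2 + 0.5·45/8 = 4.8125.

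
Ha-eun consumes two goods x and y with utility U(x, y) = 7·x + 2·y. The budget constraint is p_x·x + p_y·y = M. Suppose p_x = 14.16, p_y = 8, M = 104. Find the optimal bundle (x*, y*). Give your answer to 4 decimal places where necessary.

Perfect substitutes: compare marginal utility per dollar. 7/p_x vs 2/p_y → 0.4944 vs 0.25.
x gives more utility per dollar, so spend all income on x: x* = M/p_x, y* = 0.
Numerically: x* = 7.3446, y* = 0.

x* = 7.3446, y* = 0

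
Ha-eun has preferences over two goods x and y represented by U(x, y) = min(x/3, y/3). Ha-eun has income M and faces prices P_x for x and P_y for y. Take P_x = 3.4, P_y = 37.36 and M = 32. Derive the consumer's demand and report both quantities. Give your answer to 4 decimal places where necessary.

x* = 0.7851, y* = 0.7851

Demand: x*(P_x,P_y,M) = 3·M/(3·P_x + 3·P_y), y* = 3·M/(3·P_x + 3·P_y).
Here 3·3.4 + 3·37.36 = 122.28, giving x* = 0.7851 and y* = 0.7851.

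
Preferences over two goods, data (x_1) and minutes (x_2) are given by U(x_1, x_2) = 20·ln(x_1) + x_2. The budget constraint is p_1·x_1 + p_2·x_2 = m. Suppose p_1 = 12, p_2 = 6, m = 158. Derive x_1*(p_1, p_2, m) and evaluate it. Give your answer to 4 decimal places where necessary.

MU_x_1 = 20/x_1, MU_x_2 = 1. Tangency: 20/x_1 = p_1/p_2.
So x_1*(p_1,p_2) = 20·p_2/p_1, independent of income; and x_2* = (m − 20·p_2)/p_2.
At the given prices: x_1* = 20·6/12 = 10.

x_1* = 10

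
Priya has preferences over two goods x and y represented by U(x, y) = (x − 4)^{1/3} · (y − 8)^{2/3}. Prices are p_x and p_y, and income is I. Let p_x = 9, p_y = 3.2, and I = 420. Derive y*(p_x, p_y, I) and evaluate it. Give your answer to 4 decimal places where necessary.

Let x' = x−4, y' = y−8. MRS = (1/2)·y'/x' = p_x/p_y.
Substituting into the budget: x* = 4 + 1/3·(I − 4·p_x − 8·p_y)/p_x, and y* = 8 + 2/3·(…)/p_y.
Discretionary income = 420 − 4·9 − 8·3.2 = 358.4; y* = 8 + 2/3·358.4/3.2 = 82.6667.

y* = 82.6667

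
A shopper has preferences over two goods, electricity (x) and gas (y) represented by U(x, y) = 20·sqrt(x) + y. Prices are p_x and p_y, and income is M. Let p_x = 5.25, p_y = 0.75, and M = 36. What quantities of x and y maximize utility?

x* = 2.0408, y* = 33.7143

Solve: √x = 10·p_y/p_x, so x*(p_x,p_y) = (10·p_y/p_x)², and y* = (M − p_x·x*)/p_y.
Plugging in: x* = (10·0.75/5.25)² = 2.0408, y* = 33.7143.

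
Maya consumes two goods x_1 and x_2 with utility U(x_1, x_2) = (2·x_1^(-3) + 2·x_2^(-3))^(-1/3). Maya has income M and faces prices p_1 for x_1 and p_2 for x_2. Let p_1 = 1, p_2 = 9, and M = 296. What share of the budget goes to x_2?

share on x_2 = 0.8386

From the CES first-order condition, (x_2/x_1)^(4) = p_1/p_2.
Solve for the ratio: x_2/x_1 = [p_1/p_2]^(0.25).
Substitute x_2 = (x_2/x_1)·x_1 into the budget: x_1* = M/(p_1 + p_2·(x_2/x_1)).
Numerically x_2/x_1 = 0.57735, so x_1* = 296/(1 + 9·0.57735) = 47.7716 and x_2* = 0.57735·47.7716 = 27.5809.
Expenditure on x_2: 9·27.5809 = 248.2284; share = 0.8386.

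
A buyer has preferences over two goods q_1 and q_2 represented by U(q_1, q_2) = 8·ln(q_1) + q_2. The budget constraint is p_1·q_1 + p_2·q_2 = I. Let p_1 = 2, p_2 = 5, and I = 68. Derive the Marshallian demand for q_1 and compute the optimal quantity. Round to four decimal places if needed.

Set MRS = p_1/p_2: (8/q_1)/1 = p_1/p_2.
So q_1*(p_1,p_2) = 8·p_2/p_1, independent of income; and q_2* = (I − 8·p_2)/p_2.
At the given prices: q_1* = 8·5/2 = 20.

q_1* = 20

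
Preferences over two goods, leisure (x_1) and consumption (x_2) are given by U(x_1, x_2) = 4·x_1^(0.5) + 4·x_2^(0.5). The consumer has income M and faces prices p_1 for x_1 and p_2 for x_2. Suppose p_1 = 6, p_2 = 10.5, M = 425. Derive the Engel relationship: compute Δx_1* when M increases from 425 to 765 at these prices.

MU_x_1 ∝ 4·x_1^(-0.5), MU_x_2 ∝ 4·x_2^(-0.5), so MRS = (x_2/x_1)^(0.5) = p_1/p_2.
Solve for the ratio: x_2/x_1 = [p_1/p_2]^(2).
With the ratio pinned down, the budget gives x_1* = M/(p_1 + p_2·(x_2/x_1)) and x_2* = (x_2/x_1)·x_1*.
Numerically x_2/x_1 = 0.326531, so x_1* = 425/(6 + 10.5·0.326531) = 45.0758.
At M' = 765: x_1* = 81.1364. Change: 81.1364 − 45.0758 = 36.0606.

Δx_1* = 36.0606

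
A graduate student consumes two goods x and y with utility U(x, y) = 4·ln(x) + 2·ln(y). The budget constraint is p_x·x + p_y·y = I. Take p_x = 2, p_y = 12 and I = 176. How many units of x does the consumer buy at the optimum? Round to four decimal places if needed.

MU_x/MU_y = (4·y)/(2·x); tangency sets this equal to p_x/p_y.
Rearranging, p_y·y = (1/2)·p_x·x. Substituting into the budget gives p_x·x·(1 + (1/2)) = I.
Demand: x*(p_x,p_y,I) = 2/3·I/p_x and y* = 1/3·I/p_y.
At p_x=2, p_y=12, I=176: x* = 2/3·176/2 = 58.6667.

x* = 58.6667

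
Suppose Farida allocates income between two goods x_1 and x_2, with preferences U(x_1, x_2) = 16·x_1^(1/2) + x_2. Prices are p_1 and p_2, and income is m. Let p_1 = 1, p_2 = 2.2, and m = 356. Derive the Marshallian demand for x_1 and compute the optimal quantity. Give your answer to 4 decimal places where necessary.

x_1* = 309.76

MU_x_1 = 8/√x_1, MU_x_2 = 1. Tangency: 8/√x_1 = p_1/p_2.
Solve: √x_1 = 8·p_2/p_1, so x_1*(p_1,p_2) = (8·p_2/p_1)², and x_2* = (m − p_1·x_1*)/p_2.
Plugging in: x_1* = (8·2.2/1)² = 309.76.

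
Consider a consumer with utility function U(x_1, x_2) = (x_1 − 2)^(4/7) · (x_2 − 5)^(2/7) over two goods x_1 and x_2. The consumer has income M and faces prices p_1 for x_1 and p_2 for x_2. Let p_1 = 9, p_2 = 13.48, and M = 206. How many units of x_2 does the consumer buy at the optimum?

x_2* = 7.9822

Substituting into the budget: x_1* = 2 + 2/3·(M − 2·p_1 − 5·p_2)/p_1, and x_2* = 5 + 1/3·(…)/p_2.
Discretionary income = 206 − 2·9 − 5·13.48 = 120.6; x_2* = 5 + 1/3·120.6/13.48 = 7.9822.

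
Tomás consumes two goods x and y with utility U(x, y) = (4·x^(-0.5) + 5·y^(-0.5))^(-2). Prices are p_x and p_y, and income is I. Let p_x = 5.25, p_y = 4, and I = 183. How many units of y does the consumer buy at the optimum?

y* = 23.5395

From the CES first-order condition, (4/5)·(y/x)^(1.5) = p_x/p_y.
Hence y/x = ((5/4)·p_x/p_y)^(1/(1.5)), i.e. raised to the 2/3 power.
With the ratio pinned down, the budget gives x* = I/(p_x + p_y·(y/x)) and y* = (y/x)·x*.
Numerically y/x = 1.39104, so x* = 183/(5.25 + 4·1.39104) = 16.9223 and y* = 1.39104·16.9223 = 23.5395.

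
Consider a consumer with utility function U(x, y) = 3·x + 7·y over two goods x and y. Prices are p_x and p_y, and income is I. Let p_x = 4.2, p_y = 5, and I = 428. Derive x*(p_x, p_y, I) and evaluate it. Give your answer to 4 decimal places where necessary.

x* = 0

y gives more utility per dollar, so spend all income on y: y* = I/p_y, x* = 0.
Numerically: x* = 0, y* = 85.6.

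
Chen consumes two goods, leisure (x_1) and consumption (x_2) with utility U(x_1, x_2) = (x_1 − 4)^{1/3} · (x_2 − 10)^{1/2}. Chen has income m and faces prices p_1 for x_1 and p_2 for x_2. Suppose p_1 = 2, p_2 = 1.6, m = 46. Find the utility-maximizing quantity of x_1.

x_1* = 8.4

MRS = (2/3)·(x_2−10)/(x_1−4). Tangency with p_1/p_2 gives x_2−10 = (3/2)·(p_1/p_2)·(x_1−4).
Substituting into the budget: x_1* = 4 + 0.4·(m − 4·p_1 − 10·p_2)/p_1, and x_2* = 10 + 0.6·(…)/p_2.
Discretionary income = 46 − 4·2 − 10·1.6 = 22; x_1* = 4 + 0.4·22/2 = 8.4.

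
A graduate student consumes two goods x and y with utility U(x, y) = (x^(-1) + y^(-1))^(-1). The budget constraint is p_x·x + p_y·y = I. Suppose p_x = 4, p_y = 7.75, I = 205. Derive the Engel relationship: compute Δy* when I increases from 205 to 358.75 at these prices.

From the CES first-order condition, (y/x)^(2) = p_x/p_y.
Hence y/x = (p_x/p_y)^(1/(2)), i.e. raised to the 0.5 power.
Substitute y = (y/x)·x into the budget: x* = I/(p_x + p_y·(y/x)).
Numerically y/x = 0.718421, so x* = 205/(4 + 7.75·0.718421) = 21.4261 and y* = 0.718421·21.4261 = 15.393.
At I' = 358.75: y* = 26.9377. Change: 26.9377 − 15.393 = 11.5447.

Δy* = 11.5447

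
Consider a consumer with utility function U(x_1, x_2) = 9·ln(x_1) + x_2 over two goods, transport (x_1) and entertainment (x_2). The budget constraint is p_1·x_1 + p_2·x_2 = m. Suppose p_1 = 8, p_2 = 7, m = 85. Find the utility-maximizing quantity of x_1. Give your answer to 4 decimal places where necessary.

x_1* = 7.875

So x_1*(p_1,p_2) = 9·p_2/p_1, independent of income; and x_2* = (m − 9·p_2)/p_2.
At the given prices: x_1* = 9·7/8 = 7.875.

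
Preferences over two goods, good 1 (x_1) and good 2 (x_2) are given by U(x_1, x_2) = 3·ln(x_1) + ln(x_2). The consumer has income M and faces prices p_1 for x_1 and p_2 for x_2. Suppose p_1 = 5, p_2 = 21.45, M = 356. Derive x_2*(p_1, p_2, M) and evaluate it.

Tangency: MRS = 3·x_2/x_1 = p_1/p_2.
So 3·p_2·x_2 = p_1·x_1; combined with the budget, a share 0.75 of income goes to x_1.
Demand: x_1*(p_1,p_2,M) = 0.75·M/p_1 and x_2* = 0.25·M/p_2.
At p_1=5, p_2=21.45, M=356: x_2* = 0.25·356/21.45 = 4.1492.

x_2* = 4.1492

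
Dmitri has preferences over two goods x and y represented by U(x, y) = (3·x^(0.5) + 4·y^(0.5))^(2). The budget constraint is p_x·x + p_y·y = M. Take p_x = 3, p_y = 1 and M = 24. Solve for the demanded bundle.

x* = 1.2632, y* = 20.2105

From the CES first-order condition, (3/4)·(y/x)^(0.5) = p_x/p_y.
Hence y/x = ((4/3)·p_x/p_y)^(1/(0.5)), i.e. raised to the 2 power.
With the ratio pinned down, the budget gives x* = M/(p_x + p_y·(y/x)) and y* = (y/x)·x*.
Numerically y/x = 16, so x* = 24/(3 + 1·16) = 1.2632 and y* = 16·1.2632 = 20.2105.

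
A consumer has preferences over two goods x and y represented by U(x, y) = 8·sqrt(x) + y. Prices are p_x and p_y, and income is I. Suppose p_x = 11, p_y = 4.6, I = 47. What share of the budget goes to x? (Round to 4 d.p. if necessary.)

share on x = 0.6549

Utility is quasi-linear in y; the FOC for x is 4/√x = p_x/p_y.
Thus x* = (4·p_y/p_x)² — independent of I — with the rest of income spent on y.
Plugging in: x* = (4·4.6/11)² = 2.798, y* = 3.5265.
Expenditure on x: 11·2.798 = 30.7782; share = 0.6549.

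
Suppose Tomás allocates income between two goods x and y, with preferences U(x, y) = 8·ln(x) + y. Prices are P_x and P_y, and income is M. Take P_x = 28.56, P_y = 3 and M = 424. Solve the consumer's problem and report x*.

Set MRS = P_x/P_y: (8/x)/1 = P_x/P_y.
So x*(P_x,P_y) = 8·P_y/P_x, independent of income; and y* = (M − 8·P_y)/P_y.
At the given prices: x* = 8·3/28.56 = 0.8403.

x* = 0.8403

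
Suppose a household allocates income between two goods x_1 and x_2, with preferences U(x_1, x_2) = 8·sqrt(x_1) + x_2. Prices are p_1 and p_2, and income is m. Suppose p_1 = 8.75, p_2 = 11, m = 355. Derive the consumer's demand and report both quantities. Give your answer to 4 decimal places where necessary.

x_1* = 25.2865, x_2* = 12.1584

Set MRS = p_1/p_2: 4·x_1^(−1/2) = p_1/p_2.
Thus x_1* = (4·p_2/p_1)² — independent of m — with the rest of income spent on x_2.
Plugging in: x_1* = (4·11/8.75)² = 25.2865, x_2* = 12.1584.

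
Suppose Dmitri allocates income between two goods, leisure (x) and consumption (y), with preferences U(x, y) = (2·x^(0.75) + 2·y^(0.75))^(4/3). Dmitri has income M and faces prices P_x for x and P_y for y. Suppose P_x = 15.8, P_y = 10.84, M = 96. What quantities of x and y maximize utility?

x* = 1.4832, y* = 6.6943

From the CES first-order condition, (y/x)^(0.25) = P_x/P_y.
Solve for the ratio: y/x = [P_x/P_y]^(4).
With the ratio pinned down, the budget gives x* = M/(P_x + P_y·(y/x)) and y* = (y/x)·x*.
Numerically y/x = 4.513477, so x* = 96/(15.8 + 10.84·4.513477) = 1.4832 and y* = 4.513477·1.4832 = 6.6943.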